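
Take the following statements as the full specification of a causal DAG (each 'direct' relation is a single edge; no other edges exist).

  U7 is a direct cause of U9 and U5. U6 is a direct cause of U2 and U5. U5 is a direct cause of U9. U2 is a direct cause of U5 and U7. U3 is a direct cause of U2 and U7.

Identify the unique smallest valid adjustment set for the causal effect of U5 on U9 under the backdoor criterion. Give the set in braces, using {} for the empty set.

Variables eligible for adjustment (non-descendants of U5, excluding U5 and U9): {U2, U3, U6, U7}.
Backdoor paths from U5 to U9:
  P1: U5 <- U6 -> U2 <- U3 -> U7 -> U9
  P2: U5 <- U6 -> U2 -> U7 -> U9
  P3: U5 <- U2 <- U3 -> U7 -> U9
  P4: U5 <- U2 -> U7 -> U9
  P5: U5 <- U7 -> U9
The empty set is not sufficient: P2 (U5 <- U6 -> U2 -> U7 -> U9) has no collider blocking it and no conditioned non-collider, so it is open.
Try {U7}:
  P1: blocked at chain node U7 ∈ conditioning set.
  P2: blocked at chain node U7 ∈ conditioning set.
  P3: blocked at chain node U7 ∈ conditioning set.
  P4: blocked at chain node U7 ∈ conditioning set.
  P5: blocked at fork node U7 ∈ conditioning set.
{U7} contains no descendant of U5 and blocks every backdoor path.
No other singleton works — e.g. {U6} leaves P3 open — so {U7} is the unique smallest valid adjustment set.

{U7}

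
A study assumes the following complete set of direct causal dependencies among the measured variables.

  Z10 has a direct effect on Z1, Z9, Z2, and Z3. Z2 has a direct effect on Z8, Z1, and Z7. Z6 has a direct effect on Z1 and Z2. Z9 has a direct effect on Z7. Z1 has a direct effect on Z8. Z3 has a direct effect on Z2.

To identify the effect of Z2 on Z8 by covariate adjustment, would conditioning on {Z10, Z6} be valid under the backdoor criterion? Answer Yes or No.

Yes

Backdoor paths from Z2 to Z8 (paths whose first edge points into Z2):
  P1: Z2 <- Z10 -> Z1 -> Z8
  P2: Z2 <- Z3 <- Z10 -> Z1 -> Z8
  P3: Z2 <- Z6 -> Z1 -> Z8
Condition 1 (no descendant of Z2 in the set): holds — descendants of Z2 are {Z1, Z7, Z8}; none are in {Z10, Z6}.
Condition 2 (every backdoor path blocked by {Z10, Z6}):
  P1: blocked at fork node Z10 ∈ conditioning set.
  P2: blocked at fork node Z10 ∈ conditioning set.
  P3: blocked at fork node Z6 ∈ conditioning set.
{Z10, Z6} satisfies the backdoor criterion.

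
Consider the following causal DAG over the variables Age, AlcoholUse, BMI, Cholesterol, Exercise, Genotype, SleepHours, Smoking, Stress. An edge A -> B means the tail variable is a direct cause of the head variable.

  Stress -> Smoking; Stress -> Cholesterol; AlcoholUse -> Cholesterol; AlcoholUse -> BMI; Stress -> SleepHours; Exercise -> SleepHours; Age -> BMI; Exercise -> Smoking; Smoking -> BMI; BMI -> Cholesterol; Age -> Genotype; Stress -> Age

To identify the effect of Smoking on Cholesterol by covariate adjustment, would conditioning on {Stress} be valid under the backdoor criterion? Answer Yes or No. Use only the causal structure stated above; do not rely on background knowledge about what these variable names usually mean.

Yes

Backdoor paths from Smoking to Cholesterol (paths whose first edge points into Smoking):
  P1: Smoking <- Exercise -> SleepHours <- Stress -> Age -> BMI <- AlcoholUse -> Cholesterol
  P2: Smoking <- Exercise -> SleepHours <- Stress -> Age -> BMI -> Cholesterol
  P3: Smoking <- Exercise -> SleepHours <- Stress -> Cholesterol
  P4: Smoking <- Stress -> Age -> BMI <- AlcoholUse -> Cholesterol
  P5: Smoking <- Stress -> Age -> BMI -> Cholesterol
  P6: Smoking <- Stress -> Cholesterol
Condition 1 (no descendant of Smoking in the set): holds — descendants of Smoking are {BMI, Cholesterol}; none are in {Stress}.
Condition 2 (every backdoor path blocked by {Stress}):
  P1: blocked at collider SleepHours (neither it nor any descendant is in the conditioning set).
  P2: blocked at collider SleepHours (neither it nor any descendant is in the conditioning set).
  P3: blocked at collider SleepHours (neither it nor any descendant is in the conditioning set).
  P4: blocked at fork node Stress ∈ conditioning set.
  P5: blocked at fork node Stress ∈ conditioning set.
  P6: blocked at fork node Stress ∈ conditioning set.
{Stress} satisfies the backdoor criterion.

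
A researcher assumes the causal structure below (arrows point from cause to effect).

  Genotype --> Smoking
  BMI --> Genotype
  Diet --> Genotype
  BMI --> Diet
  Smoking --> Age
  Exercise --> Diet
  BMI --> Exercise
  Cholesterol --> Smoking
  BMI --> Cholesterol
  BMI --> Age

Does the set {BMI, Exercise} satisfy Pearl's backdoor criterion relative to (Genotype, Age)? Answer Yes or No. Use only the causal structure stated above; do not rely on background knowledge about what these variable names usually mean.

Yes

Backdoor paths from Genotype to Age (paths whose first edge points into Genotype):
  P1: Genotype <- BMI -> Cholesterol -> Smoking -> Age
  P2: Genotype <- BMI -> Age
  P3: Genotype <- Diet <- BMI -> Cholesterol -> Smoking -> Age
  P4: Genotype <- Diet <- BMI -> Age
  P5: Genotype <- Diet <- Exercise <- BMI -> Cholesterol -> Smoking -> Age
  P6: Genotype <- Diet <- Exercise <- BMI -> Age
Condition 1 (no descendant of Genotype in the set): holds — descendants of Genotype are {Age, Smoking}; none are in {BMI, Exercise}.
Condition 2 (every backdoor path blocked by {BMI, Exercise}):
  P1: blocked at fork node BMI ∈ conditioning set.
  P2: blocked at fork node BMI ∈ conditioning set.
  P3: blocked at fork node BMI ∈ conditioning set.
  P4: blocked at fork node BMI ∈ conditioning set.
  P5: blocked at chain node Exercise ∈ conditioning set.
  P6: blocked at chain node Exercise ∈ conditioning set.
{BMI, Exercise} satisfies the backdoor criterion.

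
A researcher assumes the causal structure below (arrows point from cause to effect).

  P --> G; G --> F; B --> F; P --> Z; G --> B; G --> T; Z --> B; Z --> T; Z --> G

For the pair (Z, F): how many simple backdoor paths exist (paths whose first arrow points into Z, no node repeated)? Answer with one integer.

A backdoor path from Z to F is any simple undirected path whose first edge points into Z (i.e. leaves Z via a parent).
Parents of Z: {P}.
Enumerating:
  P1: Z <- P -> G -> B -> F
  P2: Z <- P -> G -> F
That exhausts the simple backdoor paths. Count: 2.

2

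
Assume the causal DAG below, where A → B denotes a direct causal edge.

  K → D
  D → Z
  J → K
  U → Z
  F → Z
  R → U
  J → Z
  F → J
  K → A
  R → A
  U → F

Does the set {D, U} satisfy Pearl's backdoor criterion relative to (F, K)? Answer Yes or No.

Backdoor paths from F to K (paths whose first edge points into F):
  P1: F <- U <- R -> A <- K
  P2: F <- U -> Z <- J -> K
  P3: F <- U -> Z <- D <- K
Condition 1 (no descendant of F in the set): FAILS — D is a descendant of F.
Condition 2 (every backdoor path blocked by {D, U}):
  P1: blocked at chain node U ∈ conditioning set.
  P2: blocked at fork node U ∈ conditioning set.
  P3: blocked at fork node U ∈ conditioning set.
{D, U} does not satisfy the backdoor criterion.

No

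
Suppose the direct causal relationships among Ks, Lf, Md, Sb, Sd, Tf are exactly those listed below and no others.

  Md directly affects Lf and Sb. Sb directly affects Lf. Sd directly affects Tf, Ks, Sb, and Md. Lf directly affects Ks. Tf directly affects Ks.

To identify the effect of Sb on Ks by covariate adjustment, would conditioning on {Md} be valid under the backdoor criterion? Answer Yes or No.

Backdoor paths from Sb to Ks (paths whose first edge points into Sb):
  P1: Sb <- Sd -> Md -> Lf -> Ks
  P2: Sb <- Sd -> Tf -> Ks
  P3: Sb <- Sd -> Ks
  P4: Sb <- Md <- Sd -> Tf -> Ks
  P5: Sb <- Md <- Sd -> Ks
  P6: Sb <- Md -> Lf -> Ks
Condition 1 (no descendant of Sb in the set): holds — descendants of Sb are {Ks, Lf}; none are in {Md}.
Condition 2 (every backdoor path blocked by {Md}):
  P1: blocked at chain node Md ∈ conditioning set.
  P2: open — no interior node is in the conditioning set.
  P3: open — no interior node is in the conditioning set.
  P4: blocked at chain node Md ∈ conditioning set.
  P5: blocked at chain node Md ∈ conditioning set.
  P6: blocked at fork node Md ∈ conditioning set.
{Md} does not satisfy the backdoor criterion.

No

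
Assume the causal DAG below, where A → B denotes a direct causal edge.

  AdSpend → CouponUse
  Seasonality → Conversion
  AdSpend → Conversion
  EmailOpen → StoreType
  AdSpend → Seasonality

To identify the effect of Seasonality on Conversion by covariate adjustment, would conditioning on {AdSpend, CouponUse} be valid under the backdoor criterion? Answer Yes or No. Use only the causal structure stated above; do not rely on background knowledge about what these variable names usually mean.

Yes

Backdoor paths from Seasonality to Conversion (paths whose first edge points into Seasonality):
  P1: Seasonality <- AdSpend -> Conversion
Condition 1 (no descendant of Seasonality in the set): holds — descendants of Seasonality are {Conversion}; none are in {AdSpend, CouponUse}.
Condition 2 (every backdoor path blocked by {AdSpend, CouponUse}):
  P1: blocked at fork node AdSpend ∈ conditioning set.
{AdSpend, CouponUse} satisfies the backdoor criterion.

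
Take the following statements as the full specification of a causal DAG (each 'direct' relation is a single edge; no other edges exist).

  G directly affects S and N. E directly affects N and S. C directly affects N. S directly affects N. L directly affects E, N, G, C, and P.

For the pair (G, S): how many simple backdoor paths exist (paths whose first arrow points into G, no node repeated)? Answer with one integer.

6

A backdoor path from G to S is any simple undirected path whose first edge points into G (i.e. leaves G via a parent).
Parents of G: {L}.
Enumerating:
  P1: G <- L -> E -> S
  P2: G <- L -> E -> N <- S
  P3: G <- L -> C -> N <- E -> S
  P4: G <- L -> C -> N <- S
  P5: G <- L -> N <- E -> S
  P6: G <- L -> N <- S
That exhausts the simple backdoor paths. Count: 6.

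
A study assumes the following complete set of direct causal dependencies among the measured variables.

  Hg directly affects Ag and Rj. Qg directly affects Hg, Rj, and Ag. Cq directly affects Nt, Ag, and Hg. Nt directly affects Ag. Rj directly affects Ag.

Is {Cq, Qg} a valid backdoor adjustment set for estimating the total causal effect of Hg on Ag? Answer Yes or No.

Yes

Backdoor paths from Hg to Ag (paths whose first edge points into Hg):
  P1: Hg <- Qg -> Rj -> Ag
  P2: Hg <- Qg -> Ag
  P3: Hg <- Cq -> Nt -> Ag
  P4: Hg <- Cq -> Ag
Condition 1 (no descendant of Hg in the set): holds — descendants of Hg are {Ag, Rj}; none are in {Cq, Qg}.
Condition 2 (every backdoor path blocked by {Cq, Qg}):
  P1: blocked at fork node Qg ∈ conditioning set.
  P2: blocked at fork node Qg ∈ conditioning set.
  P3: blocked at fork node Cq ∈ conditioning set.
  P4: blocked at fork node Cq ∈ conditioning set.
{Cq, Qg} satisfies the backdoor criterion.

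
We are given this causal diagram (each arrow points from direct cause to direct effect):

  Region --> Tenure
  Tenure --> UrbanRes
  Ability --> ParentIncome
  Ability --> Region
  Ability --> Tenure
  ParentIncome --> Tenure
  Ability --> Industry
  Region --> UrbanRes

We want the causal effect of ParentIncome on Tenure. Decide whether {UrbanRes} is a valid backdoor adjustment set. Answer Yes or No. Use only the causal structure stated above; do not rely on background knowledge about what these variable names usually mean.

Backdoor paths from ParentIncome to Tenure (paths whose first edge points into ParentIncome):
  P1: ParentIncome <- Ability -> Region -> Tenure
  P2: ParentIncome <- Ability -> Region -> UrbanRes <- Tenure
  P3: ParentIncome <- Ability -> Tenure
Condition 1 (no descendant of ParentIncome in the set): FAILS — UrbanRes is a descendant of ParentIncome.
Condition 2 (every backdoor path blocked by {UrbanRes}):
  P1: open — no interior node is in the conditioning set.
  P2: open — collider(s) UrbanRes are conditioned on (or have a conditioned descendant) and no non-collider on the path is in the set.
  P3: open — no interior node is in the conditioning set.
{UrbanRes} does not satisfy the backdoor criterion.

No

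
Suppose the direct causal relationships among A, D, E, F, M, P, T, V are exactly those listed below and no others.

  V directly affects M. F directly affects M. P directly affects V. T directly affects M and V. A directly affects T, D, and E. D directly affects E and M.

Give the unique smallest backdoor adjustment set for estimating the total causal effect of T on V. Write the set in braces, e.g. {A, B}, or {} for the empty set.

{}

Variables eligible for adjustment (non-descendants of T, excluding T and V): {A, D, E, F, P}.
Backdoor paths from T to V:
  P1: T <- A -> D -> M <- V
  P2: T <- A -> E <- D -> M <- V
Each backdoor path contains an unconditioned collider, so every path is already blocked with the empty conditioning set:
  P1: blocked at collider M (neither it nor any descendant is in the conditioning set).
  P2: blocked at collider E (neither it nor any descendant is in the conditioning set).
The empty set is therefore the unique smallest valid set.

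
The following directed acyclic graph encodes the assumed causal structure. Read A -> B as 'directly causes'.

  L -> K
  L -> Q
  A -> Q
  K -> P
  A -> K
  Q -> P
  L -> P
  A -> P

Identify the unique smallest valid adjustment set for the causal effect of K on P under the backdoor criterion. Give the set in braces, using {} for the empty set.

{A, L}

Variables eligible for adjustment (non-descendants of K, excluding K and P): {A, L, Q}.
Backdoor paths from K to P:
  P1: K <- L -> Q <- A -> P
  P2: K <- L -> Q -> P
  P3: K <- L -> P
  P4: K <- A -> Q <- L -> P
  P5: K <- A -> Q -> P
  P6: K <- A -> P
The empty set is not sufficient: P2 (K <- L -> Q -> P) has no collider blocking it and no conditioned non-collider, so it is open.
Try {A, L}:
  P1: blocked at fork node L ∈ conditioning set.
  P2: blocked at fork node L ∈ conditioning set.
  P3: blocked at fork node L ∈ conditioning set.
  P4: blocked at fork node A ∈ conditioning set.
  P5: blocked at fork node A ∈ conditioning set.
  P6: blocked at fork node A ∈ conditioning set.
{A, L} contains no descendant of K and blocks every backdoor path.
Every element of {A, L} is needed (dropping A leaves P5 open; dropping L leaves P2 open), so no proper subset is valid.
Among all size-2 subsets of the eligible variables, only {A, L} blocks every backdoor path, so it is the unique smallest valid adjustment set.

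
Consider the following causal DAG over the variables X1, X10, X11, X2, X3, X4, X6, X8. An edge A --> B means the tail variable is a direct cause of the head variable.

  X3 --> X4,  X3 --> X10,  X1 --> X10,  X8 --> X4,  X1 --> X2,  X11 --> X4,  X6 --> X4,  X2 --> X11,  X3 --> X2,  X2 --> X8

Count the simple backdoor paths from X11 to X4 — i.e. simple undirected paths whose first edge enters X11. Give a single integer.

3

A backdoor path from X11 to X4 is any simple undirected path whose first edge points into X11 (i.e. leaves X11 via a parent).
Parents of X11: {X2}.
Enumerating:
  P1: X11 <- X2 <- X3 -> X4
  P2: X11 <- X2 <- X1 -> X10 <- X3 -> X4
  P3: X11 <- X2 -> X8 -> X4
That exhausts the simple backdoor paths. Count: 3.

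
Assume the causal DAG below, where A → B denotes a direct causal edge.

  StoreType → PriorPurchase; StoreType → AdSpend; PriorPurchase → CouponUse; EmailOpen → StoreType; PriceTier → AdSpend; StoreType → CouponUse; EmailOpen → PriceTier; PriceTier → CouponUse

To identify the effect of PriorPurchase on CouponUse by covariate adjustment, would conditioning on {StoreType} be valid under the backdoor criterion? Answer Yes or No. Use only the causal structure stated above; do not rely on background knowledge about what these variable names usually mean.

Backdoor paths from PriorPurchase to CouponUse (paths whose first edge points into PriorPurchase):
  P1: PriorPurchase <- StoreType <- EmailOpen -> PriceTier -> CouponUse
  P2: PriorPurchase <- StoreType -> AdSpend <- PriceTier -> CouponUse
  P3: PriorPurchase <- StoreType -> CouponUse
Condition 1 (no descendant of PriorPurchase in the set): holds — descendants of PriorPurchase are {CouponUse}; none are in {StoreType}.
Condition 2 (every backdoor path blocked by {StoreType}):
  P1: blocked at chain node StoreType ∈ conditioning set.
  P2: blocked at fork node StoreType ∈ conditioning set.
  P3: blocked at fork node StoreType ∈ conditioning set.
{StoreType} satisfies the backdoor criterion.

Yes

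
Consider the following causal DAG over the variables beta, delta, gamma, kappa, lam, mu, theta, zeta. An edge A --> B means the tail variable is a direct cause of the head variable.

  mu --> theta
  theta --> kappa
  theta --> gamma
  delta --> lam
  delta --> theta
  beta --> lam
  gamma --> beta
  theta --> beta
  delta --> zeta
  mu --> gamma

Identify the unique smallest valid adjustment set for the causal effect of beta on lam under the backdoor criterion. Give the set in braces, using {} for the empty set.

{delta}

Variables eligible for adjustment (non-descendants of beta, excluding beta and lam): {delta, gamma, kappa, mu, theta, zeta}.
Backdoor paths from beta to lam:
  P1: beta <- theta <- delta -> lam
  P2: beta <- gamma <- mu -> theta <- delta -> lam
  P3: beta <- gamma <- theta <- delta -> lam
The empty set is not sufficient: P1 (beta <- theta <- delta -> lam) has no collider blocking it and no conditioned non-collider, so it is open.
Try {delta}:
  P1: blocked at fork node delta ∈ conditioning set.
  P2: blocked at collider theta (neither it nor any descendant is in the conditioning set).
  P3: blocked at fork node delta ∈ conditioning set.
{delta} contains no descendant of beta and blocks every backdoor path.
No other singleton works — e.g. {mu} leaves P1 open — so {delta} is the unique smallest valid adjustment set.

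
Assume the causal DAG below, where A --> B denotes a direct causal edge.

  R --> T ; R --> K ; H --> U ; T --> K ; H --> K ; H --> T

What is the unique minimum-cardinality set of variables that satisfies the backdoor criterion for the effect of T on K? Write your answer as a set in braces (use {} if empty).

Variables eligible for adjustment (non-descendants of T, excluding T and K): {H, R, U}.
Backdoor paths from T to K:
  P1: T <- H -> K
  P2: T <- R -> K
The empty set is not sufficient: P1 (T <- H -> K) has no collider blocking it and no conditioned non-collider, so it is open.
Try {H, R}:
  P1: blocked at fork node H ∈ conditioning set.
  P2: blocked at fork node R ∈ conditioning set.
{H, R} contains no descendant of T and blocks every backdoor path.
Every element of {H, R} is needed (dropping H leaves P1 open; dropping R leaves P2 open), so no proper subset is valid.
Among all size-2 subsets of the eligible variables, only {H, R} blocks every backdoor path, so it is the unique smallest valid adjustment set.

{H, R}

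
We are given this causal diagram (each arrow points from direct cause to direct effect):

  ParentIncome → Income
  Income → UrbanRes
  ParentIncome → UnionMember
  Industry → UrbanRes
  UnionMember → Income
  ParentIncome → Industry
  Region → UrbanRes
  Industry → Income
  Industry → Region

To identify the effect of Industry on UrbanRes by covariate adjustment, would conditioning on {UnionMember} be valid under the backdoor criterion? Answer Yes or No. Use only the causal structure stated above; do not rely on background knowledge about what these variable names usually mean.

Backdoor paths from Industry to UrbanRes (paths whose first edge points into Industry):
  P1: Industry <- ParentIncome -> UnionMember -> Income -> UrbanRes
  P2: Industry <- ParentIncome -> Income -> UrbanRes
Condition 1 (no descendant of Industry in the set): holds — descendants of Industry are {Income, Region, UrbanRes}; none are in {UnionMember}.
Condition 2 (every backdoor path blocked by {UnionMember}):
  P1: blocked at chain node UnionMember ∈ conditioning set.
  P2: open — no interior node is in the conditioning set.
{UnionMember} does not satisfy the backdoor criterion.

No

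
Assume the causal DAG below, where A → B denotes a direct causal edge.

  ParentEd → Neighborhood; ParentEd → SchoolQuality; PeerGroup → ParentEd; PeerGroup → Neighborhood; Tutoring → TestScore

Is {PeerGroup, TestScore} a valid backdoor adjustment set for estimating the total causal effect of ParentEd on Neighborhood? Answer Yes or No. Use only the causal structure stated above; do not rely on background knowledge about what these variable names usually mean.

Backdoor paths from ParentEd to Neighborhood (paths whose first edge points into ParentEd):
  P1: ParentEd <- PeerGroup -> Neighborhood
Condition 1 (no descendant of ParentEd in the set): holds — descendants of ParentEd are {Neighborhood, SchoolQuality}; none are in {PeerGroup, TestScore}.
Condition 2 (every backdoor path blocked by {PeerGroup, TestScore}):
  P1: blocked at fork node PeerGroup ∈ conditioning set.
{PeerGroup, TestScore} satisfies the backdoor criterion.

Yes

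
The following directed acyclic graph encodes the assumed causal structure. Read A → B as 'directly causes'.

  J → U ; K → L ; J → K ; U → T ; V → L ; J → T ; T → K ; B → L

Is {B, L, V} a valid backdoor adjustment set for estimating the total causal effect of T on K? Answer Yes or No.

No

Backdoor paths from T to K (paths whose first edge points into T):
  P1: T <- J -> K
  P2: T <- U <- J -> K
Condition 1 (no descendant of T in the set): FAILS — L is a descendant of T.
Condition 2 (every backdoor path blocked by {B, L, V}):
  P1: open — no interior node is in the conditioning set.
  P2: open — no interior node is in the conditioning set.
{B, L, V} does not satisfy the backdoor criterion.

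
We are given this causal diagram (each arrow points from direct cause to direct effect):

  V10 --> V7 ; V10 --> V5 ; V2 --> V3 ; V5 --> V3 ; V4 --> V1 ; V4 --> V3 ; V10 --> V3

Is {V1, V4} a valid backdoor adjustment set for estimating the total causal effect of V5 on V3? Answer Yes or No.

No

Backdoor paths from V5 to V3 (paths whose first edge points into V5):
  P1: V5 <- V10 -> V3
Condition 1 (no descendant of V5 in the set): holds — descendants of V5 are {V3}; none are in {V1, V4}.
Condition 2 (every backdoor path blocked by {V1, V4}):
  P1: open — no interior node is in the conditioning set.
{V1, V4} does not satisfy the backdoor criterion.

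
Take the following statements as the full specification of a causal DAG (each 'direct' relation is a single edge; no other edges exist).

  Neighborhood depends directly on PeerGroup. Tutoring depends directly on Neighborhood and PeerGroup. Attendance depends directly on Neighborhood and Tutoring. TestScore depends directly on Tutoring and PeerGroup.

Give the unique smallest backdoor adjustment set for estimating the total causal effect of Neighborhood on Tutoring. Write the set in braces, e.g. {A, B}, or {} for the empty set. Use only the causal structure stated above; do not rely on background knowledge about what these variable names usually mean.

Variables eligible for adjustment (non-descendants of Neighborhood, excluding Neighborhood and Tutoring): {PeerGroup}.
Backdoor paths from Neighborhood to Tutoring:
  P1: Neighborhood <- PeerGroup -> Tutoring
  P2: Neighborhood <- PeerGroup -> TestScore <- Tutoring
The empty set is not sufficient: P1 (Neighborhood <- PeerGroup -> Tutoring) has no collider blocking it and no conditioned non-collider, so it is open.
Try {PeerGroup}:
  P1: blocked at fork node PeerGroup ∈ conditioning set.
  P2: blocked at fork node PeerGroup ∈ conditioning set.
{PeerGroup} contains no descendant of Neighborhood and blocks every backdoor path.
{PeerGroup} is the unique smallest valid adjustment set.

{PeerGroup}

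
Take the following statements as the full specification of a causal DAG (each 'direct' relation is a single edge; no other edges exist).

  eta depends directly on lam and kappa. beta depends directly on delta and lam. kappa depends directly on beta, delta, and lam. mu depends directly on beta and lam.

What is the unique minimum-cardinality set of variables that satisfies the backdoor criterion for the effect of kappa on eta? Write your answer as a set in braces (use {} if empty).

Variables eligible for adjustment (non-descendants of kappa, excluding kappa and eta): {beta, delta, lam, mu}.
Backdoor paths from kappa to eta:
  P1: kappa <- lam -> eta
  P2: kappa <- delta -> beta <- lam -> eta
  P3: kappa <- delta -> beta -> mu <- lam -> eta
  P4: kappa <- beta <- lam -> eta
  P5: kappa <- beta -> mu <- lam -> eta
The empty set is not sufficient: P1 (kappa <- lam -> eta) has no collider blocking it and no conditioned non-collider, so it is open.
Try {lam}:
  P1: blocked at fork node lam ∈ conditioning set.
  P2: blocked at collider beta (neither it nor any descendant is in the conditioning set).
  P3: blocked at collider mu (neither it nor any descendant is in the conditioning set).
  P4: blocked at fork node lam ∈ conditioning set.
  P5: blocked at collider mu (neither it nor any descendant is in the conditioning set).
{lam} contains no descendant of kappa and blocks every backdoor path.
No other singleton works — e.g. {delta} leaves P1 open — so {lam} is the unique smallest valid adjustment set.

{lam}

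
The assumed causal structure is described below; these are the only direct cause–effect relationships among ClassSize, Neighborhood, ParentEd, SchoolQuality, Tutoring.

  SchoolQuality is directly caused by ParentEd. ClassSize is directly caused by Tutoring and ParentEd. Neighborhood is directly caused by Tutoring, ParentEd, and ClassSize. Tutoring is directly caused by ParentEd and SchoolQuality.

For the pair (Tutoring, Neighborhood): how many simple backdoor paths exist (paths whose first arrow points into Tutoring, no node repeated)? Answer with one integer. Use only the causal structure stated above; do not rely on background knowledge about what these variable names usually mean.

4

A backdoor path from Tutoring to Neighborhood is any simple undirected path whose first edge points into Tutoring (i.e. leaves Tutoring via a parent).
Parents of Tutoring: {ParentEd, SchoolQuality}.
Enumerating:
  P1: Tutoring <- ParentEd -> ClassSize -> Neighborhood
  P2: Tutoring <- ParentEd -> Neighborhood
  P3: Tutoring <- SchoolQuality <- ParentEd -> ClassSize -> Neighborhood
  P4: Tutoring <- SchoolQuality <- ParentEd -> Neighborhood
That exhausts the simple backdoor paths. Count: 4.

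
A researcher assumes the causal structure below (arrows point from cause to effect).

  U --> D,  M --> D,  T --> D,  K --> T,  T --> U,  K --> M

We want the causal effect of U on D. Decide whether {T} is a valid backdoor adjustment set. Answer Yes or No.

Backdoor paths from U to D (paths whose first edge points into U):
  P1: U <- T <- K -> M -> D
  P2: U <- T -> D
Condition 1 (no descendant of U in the set): holds — descendants of U are {D}; none are in {T}.
Condition 2 (every backdoor path blocked by {T}):
  P1: blocked at chain node T ∈ conditioning set.
  P2: blocked at fork node T ∈ conditioning set.
{T} satisfies the backdoor criterion.

Yes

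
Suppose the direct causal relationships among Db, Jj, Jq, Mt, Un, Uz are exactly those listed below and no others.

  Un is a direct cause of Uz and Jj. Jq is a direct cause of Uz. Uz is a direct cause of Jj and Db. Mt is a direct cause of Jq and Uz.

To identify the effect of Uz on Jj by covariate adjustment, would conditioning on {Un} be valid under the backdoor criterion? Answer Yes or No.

Yes

Backdoor paths from Uz to Jj (paths whose first edge points into Uz):
  P1: Uz <- Un -> Jj
Condition 1 (no descendant of Uz in the set): holds — descendants of Uz are {Db, Jj}; none are in {Un}.
Condition 2 (every backdoor path blocked by {Un}):
  P1: blocked at fork node Un ∈ conditioning set.
{Un} satisfies the backdoor criterion.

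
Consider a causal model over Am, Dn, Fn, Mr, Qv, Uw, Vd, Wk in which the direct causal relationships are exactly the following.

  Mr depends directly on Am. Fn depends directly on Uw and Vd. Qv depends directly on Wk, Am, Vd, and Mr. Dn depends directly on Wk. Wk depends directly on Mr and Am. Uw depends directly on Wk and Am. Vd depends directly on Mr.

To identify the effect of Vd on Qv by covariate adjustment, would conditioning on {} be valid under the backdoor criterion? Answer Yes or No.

Backdoor paths from Vd to Qv (paths whose first edge points into Vd):
  P1: Vd <- Mr <- Am -> Wk -> Qv
  P2: Vd <- Mr <- Am -> Uw <- Wk -> Qv
  P3: Vd <- Mr <- Am -> Qv
  P4: Vd <- Mr -> Wk <- Am -> Qv
  P5: Vd <- Mr -> Wk -> Uw <- Am -> Qv
  P6: Vd <- Mr -> Wk -> Qv
  P7: Vd <- Mr -> Qv
Condition 1 (no descendant of Vd in the set): holds — descendants of Vd are {Fn, Qv}; none are in {}.
Condition 2 (every backdoor path blocked by {}):
  P1: open — no interior node is in the conditioning set.
  P2: blocked at collider Uw (neither it nor any descendant is in the conditioning set).
  P3: open — no interior node is in the conditioning set.
  P4: blocked at collider Wk (neither it nor any descendant is in the conditioning set).
  P5: blocked at collider Uw (neither it nor any descendant is in the conditioning set).
  P6: open — no interior node is in the conditioning set.
  P7: open — no interior node is in the conditioning set.
{} does not satisfy the backdoor criterion.

No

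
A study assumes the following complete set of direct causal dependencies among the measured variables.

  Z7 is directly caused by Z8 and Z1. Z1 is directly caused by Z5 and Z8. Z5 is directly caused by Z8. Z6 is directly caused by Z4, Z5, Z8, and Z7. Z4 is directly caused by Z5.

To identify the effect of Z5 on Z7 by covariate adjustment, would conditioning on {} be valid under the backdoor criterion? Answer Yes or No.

Backdoor paths from Z5 to Z7 (paths whose first edge points into Z5):
  P1: Z5 <- Z8 -> Z1 -> Z7
  P2: Z5 <- Z8 -> Z7
  P3: Z5 <- Z8 -> Z6 <- Z7
Condition 1 (no descendant of Z5 in the set): holds — descendants of Z5 are {Z1, Z4, Z6, Z7}; none are in {}.
Condition 2 (every backdoor path blocked by {}):
  P1: open — no interior node is in the conditioning set.
  P2: open — no interior node is in the conditioning set.
  P3: blocked at collider Z6 (neither it nor any descendant is in the conditioning set).
{} does not satisfy the backdoor criterion.

No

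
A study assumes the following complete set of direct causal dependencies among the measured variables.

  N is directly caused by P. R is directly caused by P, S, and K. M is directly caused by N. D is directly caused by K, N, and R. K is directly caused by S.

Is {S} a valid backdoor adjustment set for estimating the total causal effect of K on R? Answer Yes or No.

Yes

Backdoor paths from K to R (paths whose first edge points into K):
  P1: K <- S -> R
Condition 1 (no descendant of K in the set): holds — descendants of K are {D, R}; none are in {S}.
Condition 2 (every backdoor path blocked by {S}):
  P1: blocked at fork node S ∈ conditioning set.
{S} satisfies the backdoor criterion.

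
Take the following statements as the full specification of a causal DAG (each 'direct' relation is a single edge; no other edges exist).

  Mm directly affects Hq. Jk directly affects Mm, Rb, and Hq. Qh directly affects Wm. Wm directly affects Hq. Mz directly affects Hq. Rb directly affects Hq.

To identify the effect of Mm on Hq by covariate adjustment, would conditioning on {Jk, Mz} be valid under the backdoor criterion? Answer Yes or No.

Backdoor paths from Mm to Hq (paths whose first edge points into Mm):
  P1: Mm <- Jk -> Rb -> Hq
  P2: Mm <- Jk -> Hq
Condition 1 (no descendant of Mm in the set): holds — descendants of Mm are {Hq}; none are in {Jk, Mz}.
Condition 2 (every backdoor path blocked by {Jk, Mz}):
  P1: blocked at fork node Jk ∈ conditioning set.
  P2: blocked at fork node Jk ∈ conditioning set.
{Jk, Mz} satisfies the backdoor criterion.

Yes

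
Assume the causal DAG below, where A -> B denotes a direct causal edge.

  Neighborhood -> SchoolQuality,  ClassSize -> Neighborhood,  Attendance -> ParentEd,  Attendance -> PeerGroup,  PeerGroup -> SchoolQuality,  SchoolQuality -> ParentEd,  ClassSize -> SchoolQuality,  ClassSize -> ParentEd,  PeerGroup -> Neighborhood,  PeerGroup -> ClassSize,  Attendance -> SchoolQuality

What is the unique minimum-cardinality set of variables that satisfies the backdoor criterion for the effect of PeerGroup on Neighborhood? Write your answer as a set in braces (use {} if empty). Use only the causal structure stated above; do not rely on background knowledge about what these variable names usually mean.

{}

Variables eligible for adjustment (non-descendants of PeerGroup, excluding PeerGroup and Neighborhood): {Attendance}.
Backdoor paths from PeerGroup to Neighborhood:
  P1: PeerGroup <- Attendance -> SchoolQuality <- ClassSize -> Neighborhood
  P2: PeerGroup <- Attendance -> SchoolQuality <- Neighborhood
  P3: PeerGroup <- Attendance -> SchoolQuality -> ParentEd <- ClassSize -> Neighborhood
  P4: PeerGroup <- Attendance -> ParentEd <- ClassSize -> Neighborhood
  P5: PeerGroup <- Attendance -> ParentEd <- ClassSize -> SchoolQuality <- Neighborhood
  P6: PeerGroup <- Attendance -> ParentEd <- SchoolQuality <- ClassSize -> Neighborhood
  P7: PeerGroup <- Attendance -> ParentEd <- SchoolQuality <- Neighborhood
Each backdoor path contains an unconditioned collider, so every path is already blocked with the empty conditioning set:
  P1: blocked at collider SchoolQuality (neither it nor any descendant is in the conditioning set).
  P2: blocked at collider SchoolQuality (neither it nor any descendant is in the conditioning set).
  P3: blocked at collider ParentEd (neither it nor any descendant is in the conditioning set).
  P4: blocked at collider ParentEd (neither it nor any descendant is in the conditioning set).
  P5: blocked at collider ParentEd (neither it nor any descendant is in the conditioning set).
  P6: blocked at collider ParentEd (neither it nor any descendant is in the conditioning set).
  P7: blocked at collider ParentEd (neither it nor any descendant is in the conditioning set).
The empty set is therefore the unique smallest valid set.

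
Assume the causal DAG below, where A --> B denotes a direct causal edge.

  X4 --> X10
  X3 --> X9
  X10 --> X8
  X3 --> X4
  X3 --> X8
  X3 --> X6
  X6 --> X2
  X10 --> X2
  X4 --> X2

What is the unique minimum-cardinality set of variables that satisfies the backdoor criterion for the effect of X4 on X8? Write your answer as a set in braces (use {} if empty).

{X3}

Variables eligible for adjustment (non-descendants of X4, excluding X4 and X8): {X3, X6, X9}.
Backdoor paths from X4 to X8:
  P1: X4 <- X3 -> X8
  P2: X4 <- X3 -> X6 -> X2 <- X10 -> X8
The empty set is not sufficient: P1 (X4 <- X3 -> X8) has no collider blocking it and no conditioned non-collider, so it is open.
Try {X3}:
  P1: blocked at fork node X3 ∈ conditioning set.
  P2: blocked at fork node X3 ∈ conditioning set.
{X3} contains no descendant of X4 and blocks every backdoor path.
No other singleton works — e.g. {X6} leaves P1 open — so {X3} is the unique smallest valid adjustment set.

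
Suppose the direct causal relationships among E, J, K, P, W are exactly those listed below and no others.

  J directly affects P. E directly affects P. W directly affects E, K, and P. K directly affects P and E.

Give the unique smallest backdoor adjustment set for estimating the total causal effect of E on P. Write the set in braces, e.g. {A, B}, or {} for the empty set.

{K, W}

Variables eligible for adjustment (non-descendants of E, excluding E and P): {J, K, W}.
Backdoor paths from E to P:
  P1: E <- W -> K -> P
  P2: E <- W -> P
  P3: E <- K <- W -> P
  P4: E <- K -> P
The empty set is not sufficient: P1 (E <- W -> K -> P) has no collider blocking it and no conditioned non-collider, so it is open.
Try {K, W}:
  P1: blocked at fork node W ∈ conditioning set.
  P2: blocked at fork node W ∈ conditioning set.
  P3: blocked at chain node K ∈ conditioning set.
  P4: blocked at fork node K ∈ conditioning set.
{K, W} contains no descendant of E and blocks every backdoor path.
Every element of {K, W} is needed (dropping K leaves P4 open; dropping W leaves P2 open), so no proper subset is valid.
Among all size-2 subsets of the eligible variables, only {K, W} blocks every backdoor path, so it is the unique smallest valid adjustment set.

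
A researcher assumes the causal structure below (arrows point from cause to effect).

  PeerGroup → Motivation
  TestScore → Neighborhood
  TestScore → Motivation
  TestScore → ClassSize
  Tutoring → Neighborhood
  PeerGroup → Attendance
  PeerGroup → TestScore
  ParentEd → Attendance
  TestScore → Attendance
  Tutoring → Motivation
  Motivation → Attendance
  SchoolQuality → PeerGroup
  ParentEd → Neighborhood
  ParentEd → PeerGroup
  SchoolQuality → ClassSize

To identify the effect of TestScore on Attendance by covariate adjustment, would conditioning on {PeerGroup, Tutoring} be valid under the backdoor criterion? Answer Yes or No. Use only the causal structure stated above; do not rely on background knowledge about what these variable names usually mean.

Yes

Backdoor paths from TestScore to Attendance (paths whose first edge points into TestScore):
  P1: TestScore <- PeerGroup <- ParentEd -> Neighborhood <- Tutoring -> Motivation -> Attendance
  P2: TestScore <- PeerGroup <- ParentEd -> Attendance
  P3: TestScore <- PeerGroup -> Motivation <- Tutoring -> Neighborhood <- ParentEd -> Attendance
  P4: TestScore <- PeerGroup -> Motivation -> Attendance
  P5: TestScore <- PeerGroup -> Attendance
Condition 1 (no descendant of TestScore in the set): holds — descendants of TestScore are {Attendance, ClassSize, Motivation, Neighborhood}; none are in {PeerGroup, Tutoring}.
Condition 2 (every backdoor path blocked by {PeerGroup, Tutoring}):
  P1: blocked at chain node PeerGroup ∈ conditioning set.
  P2: blocked at chain node PeerGroup ∈ conditioning set.
  P3: blocked at fork node PeerGroup ∈ conditioning set.
  P4: blocked at fork node PeerGroup ∈ conditioning set.
  P5: blocked at fork node PeerGroup ∈ conditioning set.
{PeerGroup, Tutoring} satisfies the backdoor criterion.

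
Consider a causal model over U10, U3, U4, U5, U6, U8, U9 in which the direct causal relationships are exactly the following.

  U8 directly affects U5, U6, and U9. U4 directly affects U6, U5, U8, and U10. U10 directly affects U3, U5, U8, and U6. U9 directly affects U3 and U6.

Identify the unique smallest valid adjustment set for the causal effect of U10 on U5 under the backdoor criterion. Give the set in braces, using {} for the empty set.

{U4}

Variables eligible for adjustment (non-descendants of U10, excluding U10 and U5): {U4}.
Backdoor paths from U10 to U5:
  P1: U10 <- U4 -> U8 -> U5
  P2: U10 <- U4 -> U5
  P3: U10 <- U4 -> U6 <- U8 -> U5
  P4: U10 <- U4 -> U6 <- U9 <- U8 -> U5
The empty set is not sufficient: P1 (U10 <- U4 -> U8 -> U5) has no collider blocking it and no conditioned non-collider, so it is open.
Try {U4}:
  P1: blocked at fork node U4 ∈ conditioning set.
  P2: blocked at fork node U4 ∈ conditioning set.
  P3: blocked at fork node U4 ∈ conditioning set.
  P4: blocked at fork node U4 ∈ conditioning set.
{U4} contains no descendant of U10 and blocks every backdoor path.
{U4} is the unique smallest valid adjustment set.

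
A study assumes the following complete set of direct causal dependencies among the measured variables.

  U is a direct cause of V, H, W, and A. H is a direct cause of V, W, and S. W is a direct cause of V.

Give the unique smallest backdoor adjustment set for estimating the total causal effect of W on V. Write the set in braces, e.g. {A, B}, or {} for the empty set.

Variables eligible for adjustment (non-descendants of W, excluding W and V): {A, H, S, U}.
Backdoor paths from W to V:
  P1: W <- U -> H -> V
  P2: W <- U -> V
  P3: W <- H <- U -> V
  P4: W <- H -> V
The empty set is not sufficient: P1 (W <- U -> H -> V) has no collider blocking it and no conditioned non-collider, so it is open.
Try {H, U}:
  P1: blocked at fork node U ∈ conditioning set.
  P2: blocked at fork node U ∈ conditioning set.
  P3: blocked at chain node H ∈ conditioning set.
  P4: blocked at fork node H ∈ conditioning set.
{H, U} contains no descendant of W and blocks every backdoor path.
Every element of {H, U} is needed (dropping H leaves P4 open; dropping U leaves P2 open), so no proper subset is valid.
Among all size-2 subsets of the eligible variables, only {H, U} blocks every backdoor path, so it is the unique smallest valid adjustment set.

{H, U}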